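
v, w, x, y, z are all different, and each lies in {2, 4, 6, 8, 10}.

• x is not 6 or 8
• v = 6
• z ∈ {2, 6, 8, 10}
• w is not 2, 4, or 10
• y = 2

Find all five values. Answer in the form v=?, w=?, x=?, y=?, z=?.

v must be 6 (only option left). Remove 6 from w, z.
w's domain is down to {8}, so w = 8. Remove 8 from z.
y must be 2 (only option left). Eliminate 2 elsewhere: x, z.
z has just one choice, so z = 10. So x can't be 10.
That leaves x = 4.

v=6, w=8, x=4, y=2, z=10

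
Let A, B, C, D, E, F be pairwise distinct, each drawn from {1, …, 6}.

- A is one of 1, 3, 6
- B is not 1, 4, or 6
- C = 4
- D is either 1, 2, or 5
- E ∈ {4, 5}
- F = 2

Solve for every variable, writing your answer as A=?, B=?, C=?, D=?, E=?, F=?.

A=6, B=3, C=4, D=1, E=5, F=2

C must be 4 (only option left). Eliminate 4 elsewhere: E.
E has just one choice, so E = 5. Eliminate 5 elsewhere: B, D.
That leaves F = 2. So B, D can't be 2.
That leaves B = 3. So A can't be 3.
D's domain is down to {1}, so D = 1. Strike 1 from A.
That leaves A = 6.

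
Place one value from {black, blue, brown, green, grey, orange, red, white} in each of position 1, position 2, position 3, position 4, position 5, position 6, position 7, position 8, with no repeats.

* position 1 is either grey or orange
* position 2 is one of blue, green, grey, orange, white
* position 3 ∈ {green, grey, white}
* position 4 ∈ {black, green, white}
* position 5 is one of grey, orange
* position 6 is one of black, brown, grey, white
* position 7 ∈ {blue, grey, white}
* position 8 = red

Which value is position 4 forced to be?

position 8 has just one choice, so position 8 = red.
The 7 still-open variables together cover exactly {black, blue, brown, green, grey, orange, white} — 7 values for 7 variables — and brown appears only in position 6's list, so position 6 = brown.
The 6 still-open variables together cover exactly {black, blue, green, grey, orange, white} — 6 values for 6 variables — and black appears only in position 4's list, so position 4 = black.

black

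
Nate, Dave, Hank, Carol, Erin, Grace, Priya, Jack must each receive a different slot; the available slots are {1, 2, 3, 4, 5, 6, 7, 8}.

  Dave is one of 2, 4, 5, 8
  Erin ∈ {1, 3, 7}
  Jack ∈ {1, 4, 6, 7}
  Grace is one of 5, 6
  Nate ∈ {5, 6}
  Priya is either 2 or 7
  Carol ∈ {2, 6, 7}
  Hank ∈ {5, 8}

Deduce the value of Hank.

The 8 variables together cover exactly {1, 2, 3, 4, 5, 6, 7, 8} — 8 values for 8 variables — and 3 appears only in Erin's list, so Erin = 3.
Among the 7 still-open variables, 1 fits only Jack (and all 7 values in {1, 2, 4, 5, 6, 7, 8} must be used), so Jack = 1.
Among the 6 still-open variables, 4 fits only Dave (and all 6 values in {2, 4, 5, 6, 7, 8} must be used), so Dave = 4.
Among the 5 still-open variables, 8 fits only Hank (and all 5 values in {2, 5, 6, 7, 8} must be used), so Hank = 8.

8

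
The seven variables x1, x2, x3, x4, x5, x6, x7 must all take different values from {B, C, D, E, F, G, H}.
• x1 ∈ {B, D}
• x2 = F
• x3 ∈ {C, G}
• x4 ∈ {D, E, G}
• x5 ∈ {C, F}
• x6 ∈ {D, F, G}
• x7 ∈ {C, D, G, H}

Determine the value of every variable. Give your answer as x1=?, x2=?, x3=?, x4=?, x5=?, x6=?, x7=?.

x1=B, x2=F, x3=G, x4=E, x5=C, x6=D, x7=H

x2 has just one choice, so x2 = F. So x5, x6 can't be F.
x5's domain is down to {C}, so x5 = C. Strike C from x3, x7.
x3 has just one choice, so x3 = G. So x4, x6, x7 can't be G.
That leaves x6 = D. Eliminate D elsewhere: x1, x4, x7.
x7 must be H (only option left).
x1's domain is down to {B}, so x1 = B.
x4's domain is down to {E}, so x4 = E.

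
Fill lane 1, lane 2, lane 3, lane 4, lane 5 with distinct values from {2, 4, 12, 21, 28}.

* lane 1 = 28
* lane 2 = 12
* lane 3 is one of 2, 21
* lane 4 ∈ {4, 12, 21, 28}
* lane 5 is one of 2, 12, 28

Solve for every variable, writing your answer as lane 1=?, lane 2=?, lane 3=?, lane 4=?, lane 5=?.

lane 1=28, lane 2=12, lane 3=21, lane 4=4, lane 5=2

lane 1 must be 28 (only option left). Eliminate 28 elsewhere: lane 4, lane 5.
lane 2's domain is down to {12}, so lane 2 = 12. Strike 12 from lane 4, lane 5.
lane 5's domain is down to {2}, so lane 5 = 2. Eliminate 2 elsewhere: lane 3.
That leaves lane 3 = 21. Strike 21 from lane 4.
lane 4's domain is down to {4}, so lane 4 = 4.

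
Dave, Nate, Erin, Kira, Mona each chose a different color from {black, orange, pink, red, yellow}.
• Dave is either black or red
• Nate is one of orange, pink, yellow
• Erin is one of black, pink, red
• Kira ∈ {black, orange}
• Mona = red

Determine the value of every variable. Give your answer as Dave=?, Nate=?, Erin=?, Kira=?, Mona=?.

Dave=black, Nate=yellow, Erin=pink, Kira=orange, Mona=red

Mona must be red (only option left). So Dave, Erin can't be red.
Dave must be black (only option left). Strike black from Erin, Kira.
That leaves Erin = pink. Strike pink from Nate.
Kira's domain is down to {orange}, so Kira = orange. Eliminate orange elsewhere: Nate.
That leaves Nate = yellow.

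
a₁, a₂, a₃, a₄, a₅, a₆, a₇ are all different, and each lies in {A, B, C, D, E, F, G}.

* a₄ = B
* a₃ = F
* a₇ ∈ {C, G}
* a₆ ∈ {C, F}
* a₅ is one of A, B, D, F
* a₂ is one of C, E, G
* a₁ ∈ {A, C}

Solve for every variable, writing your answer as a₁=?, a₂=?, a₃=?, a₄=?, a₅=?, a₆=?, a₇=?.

a₃'s domain is down to {F}, so a₃ = F. Strike F from a₅, a₆.
a₄ must be B (only option left). Remove B from a₅.
a₆ must be C (only option left). Remove C from a₁, a₂, a₇.
a₇ must be G (only option left). So a₂ can't be G.
a₁ must be A (only option left). Strike A from a₅.
a₂ has just one choice, so a₂ = E.
a₅'s domain is down to {D}, so a₅ = D.

a₁=A, a₂=E, a₃=F, a₄=B, a₅=D, a₆=C, a₇=G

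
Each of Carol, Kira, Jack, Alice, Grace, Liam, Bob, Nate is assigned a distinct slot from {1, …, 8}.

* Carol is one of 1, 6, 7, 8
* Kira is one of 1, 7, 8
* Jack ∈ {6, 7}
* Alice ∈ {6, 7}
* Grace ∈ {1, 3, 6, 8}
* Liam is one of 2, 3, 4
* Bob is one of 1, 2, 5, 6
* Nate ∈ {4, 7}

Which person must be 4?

Nate

The 8 variables together cover exactly {1, 2, 3, 4, 5, 6, 7, 8} — 8 values for 8 variables — and 5 appears only in Bob's list, so Bob = 5.
The 7 still-open variables together cover exactly {1, 2, 3, 4, 6, 7, 8} — 7 values for 7 variables — and 2 appears only in Liam's list, so Liam = 2.
Among the 6 still-open variables, 3 fits only Grace (and all 6 values in {1, 3, 4, 6, 7, 8} must be used), so Grace = 3.
Among the 5 still-open variables, 4 fits only Nate (and all 5 values in {1, 4, 6, 7, 8} must be used), so Nate = 4.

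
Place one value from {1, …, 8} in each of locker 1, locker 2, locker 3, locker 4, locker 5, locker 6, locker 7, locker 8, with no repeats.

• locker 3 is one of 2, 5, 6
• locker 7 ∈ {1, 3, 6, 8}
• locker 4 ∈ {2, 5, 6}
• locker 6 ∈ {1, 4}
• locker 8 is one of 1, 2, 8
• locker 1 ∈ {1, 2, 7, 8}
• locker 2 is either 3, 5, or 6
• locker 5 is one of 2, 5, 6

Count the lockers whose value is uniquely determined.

3

The 8 variables draw from only 8 values {1, 2, 3, 4, 5, 6, 7, 8}, so each is used; only locker 6 can be 4, hence locker 6 = 4.
The 7 still-open variables together cover exactly {1, 2, 3, 5, 6, 7, 8} — 7 values for 7 variables — and 7 appears only in locker 1's list, so locker 1 = 7.
locker 3, locker 4, locker 5 between them cover only {2, 5, 6} — a naked triple. Remove those values from locker 2, locker 7, locker 8.
locker 2 must be 3 (only option left). Eliminate 3 elsewhere: locker 7.
Determined: locker 1=7, locker 2=3, locker 6=4. The other lockers each still have more than one consistent value. That makes 3.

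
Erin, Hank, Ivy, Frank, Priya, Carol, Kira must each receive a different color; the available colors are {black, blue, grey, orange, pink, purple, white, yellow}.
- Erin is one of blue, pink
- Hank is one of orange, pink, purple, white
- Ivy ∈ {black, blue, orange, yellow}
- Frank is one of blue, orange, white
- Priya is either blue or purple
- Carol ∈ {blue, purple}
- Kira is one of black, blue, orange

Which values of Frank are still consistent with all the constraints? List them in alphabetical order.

orange, white

The 7 variables together cover exactly {black, blue, orange, pink, purple, white, yellow} — 7 values for 7 variables — and yellow appears only in Ivy's list, so Ivy = yellow.
The 6 still-open variables draw from only 6 values {black, blue, orange, pink, purple, white}, so each is used; only Kira can be black, hence Kira = black.
Priya and Carol share exactly the 2 values {blue, purple}; by pigeonhole those values go to them, so strike blue, purple from Erin, Hank, Frank.
Erin has just one choice, so Erin = pink. Remove pink from Hank.
No further eliminations apply; Frank can still be any of orange, white.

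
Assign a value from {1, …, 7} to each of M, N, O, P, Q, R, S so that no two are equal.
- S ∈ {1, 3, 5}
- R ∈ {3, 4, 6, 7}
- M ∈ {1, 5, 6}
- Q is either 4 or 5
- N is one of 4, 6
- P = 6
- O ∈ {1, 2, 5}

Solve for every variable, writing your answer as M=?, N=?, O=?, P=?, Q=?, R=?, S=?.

P must be 6 (only option left). Remove 6 from M, N, R.
N must be 4 (only option left). So Q, R can't be 4.
Q has just one choice, so Q = 5. Remove 5 from M, O, S.
That leaves M = 1. Remove 1 from O, S.
O's domain is down to {2}, so O = 2.
That leaves S = 3. Strike 3 from R.
R's domain is down to {7}, so R = 7.

M=1, N=4, O=2, P=6, Q=5, R=7, S=3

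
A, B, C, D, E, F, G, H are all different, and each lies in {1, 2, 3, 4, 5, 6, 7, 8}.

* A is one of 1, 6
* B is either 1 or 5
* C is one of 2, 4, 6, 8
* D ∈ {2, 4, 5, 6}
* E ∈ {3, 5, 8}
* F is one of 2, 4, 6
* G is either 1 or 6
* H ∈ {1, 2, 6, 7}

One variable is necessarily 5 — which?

Among the 8 variables, 3 fits only E (and all 8 values in {1, 2, 3, 4, 5, 6, 7, 8} must be used), so E = 3.
The 7 still-open variables draw from only 7 values {1, 2, 4, 5, 6, 7, 8}, so each is used; only H can be 7, hence H = 7.
The 6 still-open variables together cover exactly {1, 2, 4, 5, 6, 8} — 6 values for 6 variables — and 8 appears only in C's list, so C = 8.
A and G share exactly the 2 values {1, 6}; by pigeonhole those values go to them, so strike 1, 6 from B, D, F.
So 5 goes to B.

B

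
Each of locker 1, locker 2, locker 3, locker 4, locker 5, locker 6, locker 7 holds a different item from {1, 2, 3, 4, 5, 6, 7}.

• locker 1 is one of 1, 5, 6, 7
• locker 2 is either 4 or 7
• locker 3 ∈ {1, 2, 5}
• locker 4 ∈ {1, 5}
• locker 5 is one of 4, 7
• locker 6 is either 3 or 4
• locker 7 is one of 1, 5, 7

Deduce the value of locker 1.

The 7 variables together cover exactly {1, 2, 3, 4, 5, 6, 7} — 7 values for 7 variables — and 2 appears only in locker 3's list, so locker 3 = 2.
The 6 still-open variables together cover exactly {1, 3, 4, 5, 6, 7} — 6 values for 6 variables — and 3 appears only in locker 6's list, so locker 6 = 3.
Among the 5 still-open variables, 6 fits only locker 1 (and all 5 values in {1, 4, 5, 6, 7} must be used), so locker 1 = 6.

6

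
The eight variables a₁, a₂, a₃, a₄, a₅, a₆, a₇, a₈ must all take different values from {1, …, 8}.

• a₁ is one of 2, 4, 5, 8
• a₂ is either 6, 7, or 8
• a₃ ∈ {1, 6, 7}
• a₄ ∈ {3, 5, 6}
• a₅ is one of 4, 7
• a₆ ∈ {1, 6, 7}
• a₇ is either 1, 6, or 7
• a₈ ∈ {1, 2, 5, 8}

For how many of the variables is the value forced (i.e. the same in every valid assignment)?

3

Among the 8 variables, 3 fits only a₄ (and all 8 values in {1, 2, 3, 4, 5, 6, 7, 8} must be used), so a₄ = 3.
The 3 variables a₃, a₆, a₇ are confined to {1, 6, 7}, which locks those values in; drop them from a₂, a₅, a₈.
a₂'s domain is down to {8}, so a₂ = 8. Eliminate 8 elsewhere: a₁, a₈.
a₅ has just one choice, so a₅ = 4. Remove 4 from a₁.
Determined: a₂=8, a₄=3, a₅=4. The other variables each still have more than one consistent value. That makes 3.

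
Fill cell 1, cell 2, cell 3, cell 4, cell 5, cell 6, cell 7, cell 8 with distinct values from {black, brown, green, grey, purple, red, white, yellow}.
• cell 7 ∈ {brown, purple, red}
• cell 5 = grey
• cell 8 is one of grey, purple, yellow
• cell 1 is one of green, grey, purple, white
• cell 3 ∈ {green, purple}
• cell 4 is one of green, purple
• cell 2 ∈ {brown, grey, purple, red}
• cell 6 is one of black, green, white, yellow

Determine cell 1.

cell 5 has just one choice, so cell 5 = grey. Eliminate grey elsewhere: cell 1, cell 2, cell 8.
The 7 still-open variables together cover exactly {black, brown, green, purple, red, white, yellow} — 7 values for 7 variables — and black appears only in cell 6's list, so cell 6 = black.
The 6 still-open variables together cover exactly {brown, green, purple, red, white, yellow} — 6 values for 6 variables — and white appears only in cell 1's list, so cell 1 = white.

white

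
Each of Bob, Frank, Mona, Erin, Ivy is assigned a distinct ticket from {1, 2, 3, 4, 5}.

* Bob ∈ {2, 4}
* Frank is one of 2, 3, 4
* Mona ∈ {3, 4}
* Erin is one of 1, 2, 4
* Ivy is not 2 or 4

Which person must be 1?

Erin

Among the 5 variables, 5 fits only Ivy (and all 5 values in {1, 2, 3, 4, 5} must be used), so Ivy = 5.
The 4 still-open variables draw from only 4 values {1, 2, 3, 4}, so each is used; only Erin can be 1, hence Erin = 1.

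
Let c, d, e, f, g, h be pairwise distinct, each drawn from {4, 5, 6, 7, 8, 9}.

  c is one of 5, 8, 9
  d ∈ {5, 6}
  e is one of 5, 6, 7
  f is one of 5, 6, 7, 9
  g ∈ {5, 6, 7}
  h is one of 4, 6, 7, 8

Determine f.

9

The 6 variables draw from only 6 values {4, 5, 6, 7, 8, 9}, so each is used; only h can be 4, hence h = 4.
The 5 still-open variables draw from only 5 values {5, 6, 7, 8, 9}, so each is used; only c can be 8, hence c = 8.
The 4 still-open variables together cover exactly {5, 6, 7, 9} — 4 values for 4 variables — and 9 appears only in f's list, so f = 9.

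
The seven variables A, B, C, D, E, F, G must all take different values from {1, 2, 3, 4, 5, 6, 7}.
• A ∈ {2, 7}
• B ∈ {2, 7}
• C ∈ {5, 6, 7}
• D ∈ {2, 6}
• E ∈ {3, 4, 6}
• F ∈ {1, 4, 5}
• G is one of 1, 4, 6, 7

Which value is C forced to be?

The 7 variables together cover exactly {1, 2, 3, 4, 5, 6, 7} — 7 values for 7 variables — and 3 appears only in E's list, so E = 3.
The 2 variables A and B are confined to {2, 7}, which locks those values in; drop them from C, D, G.
D must be 6 (only option left). So C, G can't be 6.
So C = 5.

5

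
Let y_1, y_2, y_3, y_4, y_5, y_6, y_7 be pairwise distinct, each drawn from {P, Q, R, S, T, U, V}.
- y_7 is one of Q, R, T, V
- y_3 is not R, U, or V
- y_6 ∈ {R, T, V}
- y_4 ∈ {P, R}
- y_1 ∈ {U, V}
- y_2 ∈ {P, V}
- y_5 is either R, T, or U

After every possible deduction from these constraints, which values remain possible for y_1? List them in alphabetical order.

The 7 variables draw from only 7 values {P, Q, R, S, T, U, V}, so each is used; only y_3 can be S, hence y_3 = S.
The 6 still-open variables draw from only 6 values {P, Q, R, T, U, V}, so each is used; only y_7 can be Q, hence y_7 = Q.
No further eliminations apply; y_1 can still be any of U, V.

U, V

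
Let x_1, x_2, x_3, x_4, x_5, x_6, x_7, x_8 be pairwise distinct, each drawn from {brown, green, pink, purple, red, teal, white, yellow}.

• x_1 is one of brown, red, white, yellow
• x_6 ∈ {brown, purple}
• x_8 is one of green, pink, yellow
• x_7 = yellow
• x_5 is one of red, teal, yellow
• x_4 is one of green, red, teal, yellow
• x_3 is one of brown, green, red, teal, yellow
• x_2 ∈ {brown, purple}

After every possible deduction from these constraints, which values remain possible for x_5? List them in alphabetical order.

red, teal

x_7's domain is down to {yellow}, so x_7 = yellow. So x_1, x_3, x_4, x_5, x_8 can't be yellow.
The 7 still-open variables draw from only 7 values {brown, green, pink, purple, red, teal, white}, so each is used; only x_8 can be pink, hence x_8 = pink.
The 6 still-open variables together cover exactly {brown, green, purple, red, teal, white} — 6 values for 6 variables — and white appears only in x_1's list, so x_1 = white.
x_2 and x_6 share exactly the 2 values {brown, purple}; by pigeonhole those values go to them, so strike brown, purple from x_3.
No further eliminations apply; x_5 can still be any of red, teal.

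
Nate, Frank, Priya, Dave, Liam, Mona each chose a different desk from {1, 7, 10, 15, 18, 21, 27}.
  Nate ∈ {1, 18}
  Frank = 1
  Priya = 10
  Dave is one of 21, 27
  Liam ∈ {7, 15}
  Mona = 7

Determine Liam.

15

Frank's domain is down to {1}, so Frank = 1. Strike 1 from Nate.
Priya must be 10 (only option left).
Mona's domain is down to {7}, so Mona = 7. Remove 7 from Liam.
So Liam = 15.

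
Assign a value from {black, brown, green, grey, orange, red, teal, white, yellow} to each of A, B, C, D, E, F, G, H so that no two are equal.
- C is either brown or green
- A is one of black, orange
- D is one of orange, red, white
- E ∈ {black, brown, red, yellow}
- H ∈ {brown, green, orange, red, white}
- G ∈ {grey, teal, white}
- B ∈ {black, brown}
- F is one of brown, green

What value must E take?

The 2 variables C and F are confined to {brown, green}, which locks those values in; drop them from B, E, H.
That leaves B = black. Remove black from A, E.
A's domain is down to {orange}, so A = orange. So D, H can't be orange.
D and H between them cover only {red, white} — a naked pair. Remove those values from E, G.
So E = yellow.

yellow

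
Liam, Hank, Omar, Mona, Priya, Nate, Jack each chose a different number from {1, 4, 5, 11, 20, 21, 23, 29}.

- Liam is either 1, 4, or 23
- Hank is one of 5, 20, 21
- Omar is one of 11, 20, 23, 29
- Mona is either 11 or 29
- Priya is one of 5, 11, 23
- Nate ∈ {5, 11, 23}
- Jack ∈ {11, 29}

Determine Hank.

Mona and Jack share exactly the 2 values {11, 29}; by pigeonhole those values go to them, so strike 11, 29 from Omar, Priya, Nate.
Priya and Nate share exactly the 2 values {5, 23}; by pigeonhole those values go to them, so strike 5, 23 from Liam, Hank, Omar.
Omar's domain is down to {20}, so Omar = 20. Strike 20 from Hank.
So Hank = 21.

21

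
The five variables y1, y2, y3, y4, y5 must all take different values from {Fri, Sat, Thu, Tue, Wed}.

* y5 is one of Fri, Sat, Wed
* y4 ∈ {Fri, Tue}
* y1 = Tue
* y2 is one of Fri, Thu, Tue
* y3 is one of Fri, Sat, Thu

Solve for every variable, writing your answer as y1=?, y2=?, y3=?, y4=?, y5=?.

y1 must be Tue (only option left). So y2, y4 can't be Tue.
y4's domain is down to {Fri}, so y4 = Fri. Eliminate Fri elsewhere: y2, y3, y5.
That leaves y2 = Thu. So y3 can't be Thu.
y3's domain is down to {Sat}, so y3 = Sat. So y5 can't be Sat.
y5's domain is down to {Wed}, so y5 = Wed.

y1=Tue, y2=Thu, y3=Sat, y4=Fri, y5=Wed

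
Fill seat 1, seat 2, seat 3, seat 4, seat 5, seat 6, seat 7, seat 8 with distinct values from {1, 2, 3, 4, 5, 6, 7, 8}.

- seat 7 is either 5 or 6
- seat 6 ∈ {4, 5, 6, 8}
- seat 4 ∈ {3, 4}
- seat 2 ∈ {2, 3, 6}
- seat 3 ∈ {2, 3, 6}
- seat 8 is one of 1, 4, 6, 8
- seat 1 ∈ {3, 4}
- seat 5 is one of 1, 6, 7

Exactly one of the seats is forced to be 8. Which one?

seat 6

Among the 8 variables, 7 fits only seat 5 (and all 8 values in {1, 2, 3, 4, 5, 6, 7, 8} must be used), so seat 5 = 7.
The 7 still-open variables draw from only 7 values {1, 2, 3, 4, 5, 6, 8}, so each is used; only seat 8 can be 1, hence seat 8 = 1.
The 6 still-open variables together cover exactly {2, 3, 4, 5, 6, 8} — 6 values for 6 variables — and 8 appears only in seat 6's list, so seat 6 = 8.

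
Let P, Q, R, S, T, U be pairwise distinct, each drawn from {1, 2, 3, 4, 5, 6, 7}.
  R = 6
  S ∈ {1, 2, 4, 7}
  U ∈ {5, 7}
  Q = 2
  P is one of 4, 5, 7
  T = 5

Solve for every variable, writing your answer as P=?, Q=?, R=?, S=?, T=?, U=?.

P=4, Q=2, R=6, S=1, T=5, U=7

Q has just one choice, so Q = 2. Eliminate 2 elsewhere: S.
R's domain is down to {6}, so R = 6.
T has just one choice, so T = 5. So P, U can't be 5.
U has just one choice, so U = 7. Eliminate 7 elsewhere: P, S.
P must be 4 (only option left). Strike 4 from S.
S must be 1 (only option left).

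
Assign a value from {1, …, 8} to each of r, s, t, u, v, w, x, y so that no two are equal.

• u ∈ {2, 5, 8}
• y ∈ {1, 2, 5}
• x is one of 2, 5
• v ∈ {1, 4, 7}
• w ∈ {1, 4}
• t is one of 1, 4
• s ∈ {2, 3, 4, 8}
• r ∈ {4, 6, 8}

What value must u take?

8

The 8 variables draw from only 8 values {1, 2, 3, 4, 5, 6, 7, 8}, so each is used; only s can be 3, hence s = 3.
Among the 7 still-open variables, 6 fits only r (and all 7 values in {1, 2, 4, 5, 6, 7, 8} must be used), so r = 6.
The 6 still-open variables draw from only 6 values {1, 2, 4, 5, 7, 8}, so each is used; only v can be 7, hence v = 7.
Among the 5 still-open variables, 8 fits only u (and all 5 values in {1, 2, 4, 5, 8} must be used), so u = 8.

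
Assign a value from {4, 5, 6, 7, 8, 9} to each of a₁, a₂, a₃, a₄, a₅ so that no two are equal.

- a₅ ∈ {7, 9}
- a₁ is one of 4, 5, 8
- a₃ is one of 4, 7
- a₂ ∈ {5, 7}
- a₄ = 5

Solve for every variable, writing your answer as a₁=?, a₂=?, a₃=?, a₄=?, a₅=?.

a₄ has just one choice, so a₄ = 5. Strike 5 from a₁, a₂.
a₂ has just one choice, so a₂ = 7. Strike 7 from a₃, a₅.
a₃ must be 4 (only option left). So a₁ can't be 4.
a₅ has just one choice, so a₅ = 9.
That leaves a₁ = 8.

a₁=8, a₂=7, a₃=4, a₄=5, a₅=9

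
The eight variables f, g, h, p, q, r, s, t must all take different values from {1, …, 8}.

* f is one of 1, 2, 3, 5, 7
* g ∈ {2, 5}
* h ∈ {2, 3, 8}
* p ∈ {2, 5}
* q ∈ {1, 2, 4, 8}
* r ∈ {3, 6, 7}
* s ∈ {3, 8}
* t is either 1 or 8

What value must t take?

1

Among the 8 variables, 4 fits only q (and all 8 values in {1, 2, 3, 4, 5, 6, 7, 8} must be used), so q = 4.
Among the 7 still-open variables, 6 fits only r (and all 7 values in {1, 2, 3, 5, 6, 7, 8} must be used), so r = 6.
The 6 still-open variables together cover exactly {1, 2, 3, 5, 7, 8} — 6 values for 6 variables — and 7 appears only in f's list, so f = 7.
Among the 5 still-open variables, 1 fits only t (and all 5 values in {1, 2, 3, 5, 8} must be used), so t = 1.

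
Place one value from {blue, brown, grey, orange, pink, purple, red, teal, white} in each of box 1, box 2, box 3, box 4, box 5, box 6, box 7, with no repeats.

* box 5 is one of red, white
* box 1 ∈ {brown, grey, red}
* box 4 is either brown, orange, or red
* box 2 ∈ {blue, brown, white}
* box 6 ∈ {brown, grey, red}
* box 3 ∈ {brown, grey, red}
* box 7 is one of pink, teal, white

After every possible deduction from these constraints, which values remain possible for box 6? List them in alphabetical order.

brown, grey, red

box 1, box 3, box 6 between them cover only {brown, grey, red} — a naked triple. Remove those values from box 2, box 4, box 5.
box 4 has just one choice, so box 4 = orange.
box 5's domain is down to {white}, so box 5 = white. Eliminate white elsewhere: box 2, box 7.
box 2 must be blue (only option left).
No further eliminations apply; box 6 can still be any of brown, grey, red.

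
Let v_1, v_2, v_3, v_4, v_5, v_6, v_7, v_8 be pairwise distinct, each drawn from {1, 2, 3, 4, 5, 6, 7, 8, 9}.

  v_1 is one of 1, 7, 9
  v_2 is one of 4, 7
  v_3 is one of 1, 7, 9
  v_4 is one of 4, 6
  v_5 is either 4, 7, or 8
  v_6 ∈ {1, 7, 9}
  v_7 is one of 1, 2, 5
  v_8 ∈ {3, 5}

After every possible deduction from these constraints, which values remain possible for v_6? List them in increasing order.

v_1, v_3, v_6 between them cover only {1, 7, 9} — a naked triple. Remove those values from v_2, v_5, v_7.
v_2 must be 4 (only option left). Strike 4 from v_4, v_5.
That leaves v_4 = 6.
v_5's domain is down to {8}, so v_5 = 8.
No further eliminations apply; v_6 can still be any of 1, 7, 9.

1, 7, 9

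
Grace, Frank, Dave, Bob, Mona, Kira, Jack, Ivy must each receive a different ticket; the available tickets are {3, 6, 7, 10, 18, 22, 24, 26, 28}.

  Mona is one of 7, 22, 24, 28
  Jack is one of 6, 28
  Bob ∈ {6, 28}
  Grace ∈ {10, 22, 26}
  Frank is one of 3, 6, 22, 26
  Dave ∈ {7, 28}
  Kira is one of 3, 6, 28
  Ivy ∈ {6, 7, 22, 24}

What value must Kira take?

The 8 variables draw from only 8 values {3, 6, 7, 10, 22, 24, 26, 28}, so each is used; only Grace can be 10, hence Grace = 10.
The 7 still-open variables together cover exactly {3, 6, 7, 22, 24, 26, 28} — 7 values for 7 variables — and 26 appears only in Frank's list, so Frank = 26.
The 6 still-open variables draw from only 6 values {3, 6, 7, 22, 24, 28}, so each is used; only Kira can be 3, hence Kira = 3.

3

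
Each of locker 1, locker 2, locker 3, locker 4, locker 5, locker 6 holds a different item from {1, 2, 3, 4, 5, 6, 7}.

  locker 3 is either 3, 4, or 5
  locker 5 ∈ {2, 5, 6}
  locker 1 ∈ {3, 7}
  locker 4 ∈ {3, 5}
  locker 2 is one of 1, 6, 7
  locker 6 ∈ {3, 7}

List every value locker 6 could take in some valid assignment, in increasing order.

3, 7

locker 1 and locker 6 between them cover only {3, 7} — a naked pair. Remove those values from locker 2, locker 3, locker 4.
That leaves locker 4 = 5. Strike 5 from locker 3, locker 5.
locker 3 must be 4 (only option left).
No further eliminations apply; locker 6 can still be any of 3, 7.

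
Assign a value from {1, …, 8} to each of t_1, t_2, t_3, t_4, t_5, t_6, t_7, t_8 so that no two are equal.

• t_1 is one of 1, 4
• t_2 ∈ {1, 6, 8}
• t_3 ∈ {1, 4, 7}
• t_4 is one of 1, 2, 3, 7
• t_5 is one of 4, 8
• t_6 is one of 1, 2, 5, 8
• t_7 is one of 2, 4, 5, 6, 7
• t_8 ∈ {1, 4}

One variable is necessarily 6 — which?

t_2

The 8 variables together cover exactly {1, 2, 3, 4, 5, 6, 7, 8} — 8 values for 8 variables — and 3 appears only in t_4's list, so t_4 = 3.
t_1 and t_8 between them cover only {1, 4} — a naked pair. Remove those values from t_2, t_3, t_5, t_6, t_7.
t_3's domain is down to {7}, so t_3 = 7. Strike 7 from t_7.
t_5 must be 8 (only option left). So t_2, t_6 can't be 8.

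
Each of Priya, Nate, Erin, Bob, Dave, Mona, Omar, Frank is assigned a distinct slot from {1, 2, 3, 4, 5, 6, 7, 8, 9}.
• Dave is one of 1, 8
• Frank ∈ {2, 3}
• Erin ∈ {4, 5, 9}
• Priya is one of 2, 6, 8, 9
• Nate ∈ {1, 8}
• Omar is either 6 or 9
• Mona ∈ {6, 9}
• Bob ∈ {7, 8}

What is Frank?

3

Nate and Dave share exactly the 2 values {1, 8}; by pigeonhole those values go to them, so strike 1, 8 from Priya, Bob.
That leaves Bob = 7.
Mona and Omar between them cover only {6, 9} — a naked pair. Remove those values from Priya, Erin.
Priya's domain is down to {2}, so Priya = 2. Eliminate 2 elsewhere: Frank.
So Frank = 3.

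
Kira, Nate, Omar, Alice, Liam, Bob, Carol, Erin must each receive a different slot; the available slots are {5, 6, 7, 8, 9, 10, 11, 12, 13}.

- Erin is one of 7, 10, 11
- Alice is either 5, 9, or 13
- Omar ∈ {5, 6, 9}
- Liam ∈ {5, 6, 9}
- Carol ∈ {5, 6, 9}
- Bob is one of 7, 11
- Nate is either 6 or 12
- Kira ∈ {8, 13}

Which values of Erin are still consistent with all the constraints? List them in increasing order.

Omar, Liam, Carol between them cover only {5, 6, 9} — a naked triple. Remove those values from Nate, Alice.
Nate must be 12 (only option left).
Alice has just one choice, so Alice = 13. Strike 13 from Kira.
Kira has just one choice, so Kira = 8.
No further eliminations apply; Erin can still be any of 7, 10, 11.

7, 10, 11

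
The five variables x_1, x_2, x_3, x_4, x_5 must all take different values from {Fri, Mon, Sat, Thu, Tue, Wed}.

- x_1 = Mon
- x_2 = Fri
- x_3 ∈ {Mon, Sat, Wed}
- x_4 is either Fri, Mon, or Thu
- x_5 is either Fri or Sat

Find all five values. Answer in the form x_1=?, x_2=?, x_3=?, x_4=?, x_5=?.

x_1 has just one choice, so x_1 = Mon. So x_3, x_4 can't be Mon.
x_2 has just one choice, so x_2 = Fri. So x_4, x_5 can't be Fri.
x_4's domain is down to {Thu}, so x_4 = Thu.
That leaves x_5 = Sat. Remove Sat from x_3.
x_3 must be Wed (only option left).

x_1=Mon, x_2=Fri, x_3=Wed, x_4=Thu, x_5=Sat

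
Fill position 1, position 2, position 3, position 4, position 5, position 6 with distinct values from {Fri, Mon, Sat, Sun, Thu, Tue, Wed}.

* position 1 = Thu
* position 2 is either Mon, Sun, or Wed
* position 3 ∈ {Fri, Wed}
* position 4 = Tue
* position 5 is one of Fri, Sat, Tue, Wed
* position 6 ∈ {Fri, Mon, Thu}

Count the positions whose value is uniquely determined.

position 1 has just one choice, so position 1 = Thu. Remove Thu from position 6.
position 4 must be Tue (only option left). Strike Tue from position 5.
Determined: position 1=Thu, position 4=Tue. The other positions each still have more than one consistent value. That makes 2.

2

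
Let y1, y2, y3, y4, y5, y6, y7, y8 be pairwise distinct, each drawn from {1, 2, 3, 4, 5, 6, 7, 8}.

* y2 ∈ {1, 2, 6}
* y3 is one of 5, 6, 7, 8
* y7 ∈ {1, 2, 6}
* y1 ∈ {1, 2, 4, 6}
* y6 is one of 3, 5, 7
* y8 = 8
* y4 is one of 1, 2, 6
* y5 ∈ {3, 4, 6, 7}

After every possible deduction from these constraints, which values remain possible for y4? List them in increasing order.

y8 must be 8 (only option left). Remove 8 from y3.
The 3 variables y2, y4, y7 are confined to {1, 2, 6}, which locks those values in; drop them from y1, y3, y5.
That leaves y1 = 4. Eliminate 4 elsewhere: y5.
No further eliminations apply; y4 can still be any of 1, 2, 6.

1, 2, 6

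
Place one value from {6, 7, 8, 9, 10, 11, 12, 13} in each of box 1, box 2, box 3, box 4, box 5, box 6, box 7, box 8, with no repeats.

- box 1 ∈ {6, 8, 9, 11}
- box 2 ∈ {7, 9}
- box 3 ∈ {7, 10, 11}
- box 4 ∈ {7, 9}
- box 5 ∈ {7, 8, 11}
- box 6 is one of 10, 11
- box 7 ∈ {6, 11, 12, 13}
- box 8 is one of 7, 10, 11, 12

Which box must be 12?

box 8

The 8 variables draw from only 8 values {6, 7, 8, 9, 10, 11, 12, 13}, so each is used; only box 7 can be 13, hence box 7 = 13.
Among the 7 still-open variables, 6 fits only box 1 (and all 7 values in {6, 7, 8, 9, 10, 11, 12} must be used), so box 1 = 6.
Among the 6 still-open variables, 8 fits only box 5 (and all 6 values in {7, 8, 9, 10, 11, 12} must be used), so box 5 = 8.
The 5 still-open variables draw from only 5 values {7, 9, 10, 11, 12}, so each is used; only box 8 can be 12, hence box 8 = 12.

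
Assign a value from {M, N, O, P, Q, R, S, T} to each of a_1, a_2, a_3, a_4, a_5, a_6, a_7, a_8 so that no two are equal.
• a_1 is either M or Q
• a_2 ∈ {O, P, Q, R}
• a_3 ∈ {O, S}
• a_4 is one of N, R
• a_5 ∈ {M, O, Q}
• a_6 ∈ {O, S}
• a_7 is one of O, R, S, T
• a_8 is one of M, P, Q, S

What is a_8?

P

The 8 variables together cover exactly {M, N, O, P, Q, R, S, T} — 8 values for 8 variables — and N appears only in a_4's list, so a_4 = N.
The 7 still-open variables draw from only 7 values {M, O, P, Q, R, S, T}, so each is used; only a_7 can be T, hence a_7 = T.
The 6 still-open variables together cover exactly {M, O, P, Q, R, S} — 6 values for 6 variables — and R appears only in a_2's list, so a_2 = R.
The 5 still-open variables together cover exactly {M, O, P, Q, S} — 5 values for 5 variables — and P appears only in a_8's list, so a_8 = P.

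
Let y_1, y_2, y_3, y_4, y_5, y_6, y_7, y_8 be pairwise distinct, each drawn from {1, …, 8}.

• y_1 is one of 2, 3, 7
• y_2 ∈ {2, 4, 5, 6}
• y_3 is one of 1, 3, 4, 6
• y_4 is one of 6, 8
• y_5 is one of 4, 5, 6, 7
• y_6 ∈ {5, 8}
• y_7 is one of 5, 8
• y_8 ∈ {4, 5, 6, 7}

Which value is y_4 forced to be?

6

The 8 variables draw from only 8 values {1, 2, 3, 4, 5, 6, 7, 8}, so each is used; only y_3 can be 1, hence y_3 = 1.
The 7 still-open variables draw from only 7 values {2, 3, 4, 5, 6, 7, 8}, so each is used; only y_1 can be 3, hence y_1 = 3.
Among the 6 still-open variables, 2 fits only y_2 (and all 6 values in {2, 4, 5, 6, 7, 8} must be used), so y_2 = 2.
The 2 variables y_6 and y_7 are confined to {5, 8}, which locks those values in; drop them from y_4, y_5, y_8.
So y_4 = 6.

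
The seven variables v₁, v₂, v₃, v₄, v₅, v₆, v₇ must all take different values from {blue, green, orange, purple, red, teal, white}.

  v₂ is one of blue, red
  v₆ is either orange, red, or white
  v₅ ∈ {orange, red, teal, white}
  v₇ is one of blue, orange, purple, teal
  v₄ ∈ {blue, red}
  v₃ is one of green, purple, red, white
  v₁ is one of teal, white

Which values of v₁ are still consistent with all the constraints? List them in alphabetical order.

teal, white

The 7 variables draw from only 7 values {blue, green, orange, purple, red, teal, white}, so each is used; only v₃ can be green, hence v₃ = green.
Among the 6 still-open variables, purple fits only v₇ (and all 6 values in {blue, orange, purple, red, teal, white} must be used), so v₇ = purple.
v₂ and v₄ share exactly the 2 values {blue, red}; by pigeonhole those values go to them, so strike blue, red from v₅, v₆.
No further eliminations apply; v₁ can still be any of teal, white.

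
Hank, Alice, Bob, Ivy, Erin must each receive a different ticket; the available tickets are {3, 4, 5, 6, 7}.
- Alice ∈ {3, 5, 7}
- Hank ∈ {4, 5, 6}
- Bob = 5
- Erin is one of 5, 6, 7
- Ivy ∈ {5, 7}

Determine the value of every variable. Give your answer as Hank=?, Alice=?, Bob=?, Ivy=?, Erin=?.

Hank=4, Alice=3, Bob=5, Ivy=7, Erin=6

Bob has just one choice, so Bob = 5. Remove 5 from Hank, Alice, Ivy, Erin.
Ivy's domain is down to {7}, so Ivy = 7. Strike 7 from Alice, Erin.
That leaves Erin = 6. So Hank can't be 6.
Hank's domain is down to {4}, so Hank = 4.
Alice has just one choice, so Alice = 3.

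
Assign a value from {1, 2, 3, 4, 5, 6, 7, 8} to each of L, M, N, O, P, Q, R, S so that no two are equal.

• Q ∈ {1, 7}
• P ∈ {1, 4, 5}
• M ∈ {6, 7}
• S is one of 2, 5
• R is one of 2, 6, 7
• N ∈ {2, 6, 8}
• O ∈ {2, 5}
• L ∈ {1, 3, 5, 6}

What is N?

8

The 8 variables draw from only 8 values {1, 2, 3, 4, 5, 6, 7, 8}, so each is used; only L can be 3, hence L = 3.
Among the 7 still-open variables, 4 fits only P (and all 7 values in {1, 2, 4, 5, 6, 7, 8} must be used), so P = 4.
The 6 still-open variables together cover exactly {1, 2, 5, 6, 7, 8} — 6 values for 6 variables — and 1 appears only in Q's list, so Q = 1.
The 5 still-open variables together cover exactly {2, 5, 6, 7, 8} — 5 values for 5 variables — and 8 appears only in N's list, so N = 8.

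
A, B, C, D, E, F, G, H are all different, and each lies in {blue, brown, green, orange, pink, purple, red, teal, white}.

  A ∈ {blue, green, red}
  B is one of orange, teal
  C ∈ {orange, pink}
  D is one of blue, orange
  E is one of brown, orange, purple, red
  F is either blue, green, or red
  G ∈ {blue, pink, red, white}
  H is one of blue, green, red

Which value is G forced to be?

white

The 3 variables A, F, H are confined to {blue, green, red}, which locks those values in; drop them from D, E, G.
D must be orange (only option left). Remove orange from B, C, E.
B must be teal (only option left).
C has just one choice, so C = pink. Eliminate pink elsewhere: G.
So G = white.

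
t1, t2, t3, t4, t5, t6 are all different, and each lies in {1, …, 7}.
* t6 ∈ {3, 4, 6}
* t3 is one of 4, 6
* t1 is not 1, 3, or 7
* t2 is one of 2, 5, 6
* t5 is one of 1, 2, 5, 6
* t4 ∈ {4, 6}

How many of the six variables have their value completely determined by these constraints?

2

Among the 6 variables, 1 fits only t5 (and all 6 values in {1, 2, 3, 4, 5, 6} must be used), so t5 = 1.
The 5 still-open variables draw from only 5 values {2, 3, 4, 5, 6}, so each is used; only t6 can be 3, hence t6 = 3.
The 2 variables t3 and t4 are confined to {4, 6}, which locks those values in; drop them from t1, t2.
Determined: t5=1, t6=3. The other variables each still have more than one consistent value. That makes 2.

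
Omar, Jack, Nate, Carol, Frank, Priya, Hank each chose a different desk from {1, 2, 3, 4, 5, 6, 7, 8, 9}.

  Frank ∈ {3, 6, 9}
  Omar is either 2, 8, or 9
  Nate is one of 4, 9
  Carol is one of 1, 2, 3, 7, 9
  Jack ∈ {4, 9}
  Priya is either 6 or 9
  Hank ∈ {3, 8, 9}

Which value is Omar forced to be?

2

Jack and Nate share exactly the 2 values {4, 9}; by pigeonhole those values go to them, so strike 4, 9 from Omar, Carol, Frank, Priya, Hank.
Priya has just one choice, so Priya = 6. Remove 6 from Frank.
Frank's domain is down to {3}, so Frank = 3. So Carol, Hank can't be 3.
Hank's domain is down to {8}, so Hank = 8. Eliminate 8 elsewhere: Omar.
So Omar = 2.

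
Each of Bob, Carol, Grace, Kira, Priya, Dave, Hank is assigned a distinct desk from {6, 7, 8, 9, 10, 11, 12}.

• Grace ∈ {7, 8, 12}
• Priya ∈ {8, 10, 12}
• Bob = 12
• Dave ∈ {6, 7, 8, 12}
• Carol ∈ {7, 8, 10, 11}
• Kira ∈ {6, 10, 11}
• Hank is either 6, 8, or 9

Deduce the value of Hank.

Bob has just one choice, so Bob = 12. Strike 12 from Grace, Priya, Dave.
The 6 still-open variables together cover exactly {6, 7, 8, 9, 10, 11} — 6 values for 6 variables — and 9 appears only in Hank's list, so Hank = 9.

9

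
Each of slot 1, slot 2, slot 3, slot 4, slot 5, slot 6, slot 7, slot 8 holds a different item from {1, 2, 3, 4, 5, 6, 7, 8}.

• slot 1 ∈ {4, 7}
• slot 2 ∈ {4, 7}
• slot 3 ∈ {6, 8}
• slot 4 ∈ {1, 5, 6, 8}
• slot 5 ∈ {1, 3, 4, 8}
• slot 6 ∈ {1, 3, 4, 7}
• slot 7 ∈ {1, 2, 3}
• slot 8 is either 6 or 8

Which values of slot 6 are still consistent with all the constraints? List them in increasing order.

1, 3

The 8 variables together cover exactly {1, 2, 3, 4, 5, 6, 7, 8} — 8 values for 8 variables — and 2 appears only in slot 7's list, so slot 7 = 2.
The 7 still-open variables together cover exactly {1, 3, 4, 5, 6, 7, 8} — 7 values for 7 variables — and 5 appears only in slot 4's list, so slot 4 = 5.
The 2 variables slot 1 and slot 2 are confined to {4, 7}, which locks those values in; drop them from slot 5, slot 6.
slot 3 and slot 8 share exactly the 2 values {6, 8}; by pigeonhole those values go to them, so strike 6, 8 from slot 5.
No further eliminations apply; slot 6 can still be any of 1, 3.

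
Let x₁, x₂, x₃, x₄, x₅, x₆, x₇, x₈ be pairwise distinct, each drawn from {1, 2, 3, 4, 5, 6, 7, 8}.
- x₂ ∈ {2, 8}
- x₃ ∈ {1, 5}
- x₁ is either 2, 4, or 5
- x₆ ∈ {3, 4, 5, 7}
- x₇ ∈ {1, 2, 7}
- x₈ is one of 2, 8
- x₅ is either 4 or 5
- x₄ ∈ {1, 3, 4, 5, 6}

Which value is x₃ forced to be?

1

The 8 variables draw from only 8 values {1, 2, 3, 4, 5, 6, 7, 8}, so each is used; only x₄ can be 6, hence x₄ = 6.
The 7 still-open variables together cover exactly {1, 2, 3, 4, 5, 7, 8} — 7 values for 7 variables — and 3 appears only in x₆'s list, so x₆ = 3.
The 6 still-open variables draw from only 6 values {1, 2, 4, 5, 7, 8}, so each is used; only x₇ can be 7, hence x₇ = 7.
The 5 still-open variables together cover exactly {1, 2, 4, 5, 8} — 5 values for 5 variables — and 1 appears only in x₃'s list, so x₃ = 1.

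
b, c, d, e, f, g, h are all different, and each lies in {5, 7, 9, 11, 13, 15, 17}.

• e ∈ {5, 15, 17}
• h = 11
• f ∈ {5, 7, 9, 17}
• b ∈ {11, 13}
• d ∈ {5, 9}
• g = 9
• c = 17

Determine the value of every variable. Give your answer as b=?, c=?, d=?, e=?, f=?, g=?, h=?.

c's domain is down to {17}, so c = 17. So e, f can't be 17.
That leaves g = 9. Strike 9 from d, f.
h must be 11 (only option left). Eliminate 11 elsewhere: b.
b must be 13 (only option left).
d's domain is down to {5}, so d = 5. Remove 5 from e, f.
e must be 15 (only option left).
f's domain is down to {7}, so f = 7.

b=13, c=17, d=5, e=15, f=7, g=9, h=11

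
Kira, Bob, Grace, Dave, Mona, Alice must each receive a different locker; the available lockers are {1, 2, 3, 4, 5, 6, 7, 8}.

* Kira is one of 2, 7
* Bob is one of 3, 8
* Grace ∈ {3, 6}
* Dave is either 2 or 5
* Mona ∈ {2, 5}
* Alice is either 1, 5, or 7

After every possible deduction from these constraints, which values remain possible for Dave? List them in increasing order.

Dave and Mona share exactly the 2 values {2, 5}; by pigeonhole those values go to them, so strike 2, 5 from Kira, Alice.
That leaves Kira = 7. Strike 7 from Alice.
That leaves Alice = 1.
No further eliminations apply; Dave can still be any of 2, 5.

2, 5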